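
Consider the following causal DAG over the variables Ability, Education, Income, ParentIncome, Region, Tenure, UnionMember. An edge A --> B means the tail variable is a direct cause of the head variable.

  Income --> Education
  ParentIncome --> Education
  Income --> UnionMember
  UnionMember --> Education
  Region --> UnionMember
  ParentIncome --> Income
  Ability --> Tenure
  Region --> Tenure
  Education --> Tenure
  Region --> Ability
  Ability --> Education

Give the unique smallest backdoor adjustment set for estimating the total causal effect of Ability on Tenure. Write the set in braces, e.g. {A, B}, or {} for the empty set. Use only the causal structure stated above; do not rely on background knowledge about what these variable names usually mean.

{Region}

Variables eligible for adjustment (non-descendants of Ability, excluding Ability and Tenure): {Income, ParentIncome, Region, UnionMember}.
Backdoor paths from Ability to Tenure:
  P1: Ability <- Region -> UnionMember <- Income <- ParentIncome -> Education -> Tenure
  P2: Ability <- Region -> UnionMember <- Income -> Education -> Tenure
  P3: Ability <- Region -> UnionMember -> Education -> Tenure
  P4: Ability <- Region -> Tenure
The empty set is not sufficient: P3 (Ability <- Region -> UnionMember -> Education -> Tenure) has no collider blocking it and no conditioned non-collider, so it is open.
Try {Region}:
  P1: blocked at fork node Region ∈ conditioning set.
  P2: blocked at fork node Region ∈ conditioning set.
  P3: blocked at fork node Region ∈ conditioning set.
  P4: blocked at fork node Region ∈ conditioning set.
{Region} contains no descendant of Ability and blocks every backdoor path.
No other singleton works — e.g. {ParentIncome} leaves P3 open — so {Region} is the unique smallest valid adjustment set.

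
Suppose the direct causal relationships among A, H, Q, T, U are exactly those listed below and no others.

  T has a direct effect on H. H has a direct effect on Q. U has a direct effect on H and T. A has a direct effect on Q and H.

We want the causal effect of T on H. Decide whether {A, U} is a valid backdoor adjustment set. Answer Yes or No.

Yes

Backdoor paths from T to H (paths whose first edge points into T):
  P1: T <- U -> H
Condition 1 (no descendant of T in the set): holds — descendants of T are {H, Q}; none are in {A, U}.
Condition 2 (every backdoor path blocked by {A, U}):
  P1: blocked at fork node U ∈ conditioning set.
{A, U} satisfies the backdoor criterion.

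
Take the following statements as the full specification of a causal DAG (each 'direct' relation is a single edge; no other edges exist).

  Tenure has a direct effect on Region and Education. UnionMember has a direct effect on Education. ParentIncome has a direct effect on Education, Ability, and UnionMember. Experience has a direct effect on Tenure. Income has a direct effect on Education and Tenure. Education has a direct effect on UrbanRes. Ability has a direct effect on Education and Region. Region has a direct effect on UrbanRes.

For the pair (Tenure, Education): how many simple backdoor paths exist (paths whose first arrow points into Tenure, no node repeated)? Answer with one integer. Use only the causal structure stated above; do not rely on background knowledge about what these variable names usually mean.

A backdoor path from Tenure to Education is any simple undirected path whose first edge points into Tenure (i.e. leaves Tenure via a parent).
Parents of Tenure: {Experience, Income}.
Enumerating:
  P1: Tenure <- Income -> Education
That exhausts the simple backdoor paths. Count: 1.

1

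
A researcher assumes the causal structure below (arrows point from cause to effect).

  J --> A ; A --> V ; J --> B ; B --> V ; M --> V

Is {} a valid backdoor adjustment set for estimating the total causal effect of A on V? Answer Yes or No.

Backdoor paths from A to V (paths whose first edge points into A):
  P1: A <- J -> B -> V
Condition 1 (no descendant of A in the set): holds — descendants of A are {V}; none are in {}.
Condition 2 (every backdoor path blocked by {}):
  P1: open — no interior node is in the conditioning set.
{} does not satisfy the backdoor criterion.

No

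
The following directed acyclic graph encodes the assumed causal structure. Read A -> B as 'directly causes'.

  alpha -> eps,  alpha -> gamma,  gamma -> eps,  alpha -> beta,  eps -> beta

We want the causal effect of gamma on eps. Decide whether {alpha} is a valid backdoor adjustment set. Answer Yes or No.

Yes

Backdoor paths from gamma to eps (paths whose first edge points into gamma):
  P1: gamma <- alpha -> eps
  P2: gamma <- alpha -> beta <- eps
Condition 1 (no descendant of gamma in the set): holds — descendants of gamma are {beta, eps}; none are in {alpha}.
Condition 2 (every backdoor path blocked by {alpha}):
  P1: blocked at fork node alpha ∈ conditioning set.
  P2: blocked at fork node alpha ∈ conditioning set.
{alpha} satisfies the backdoor criterion.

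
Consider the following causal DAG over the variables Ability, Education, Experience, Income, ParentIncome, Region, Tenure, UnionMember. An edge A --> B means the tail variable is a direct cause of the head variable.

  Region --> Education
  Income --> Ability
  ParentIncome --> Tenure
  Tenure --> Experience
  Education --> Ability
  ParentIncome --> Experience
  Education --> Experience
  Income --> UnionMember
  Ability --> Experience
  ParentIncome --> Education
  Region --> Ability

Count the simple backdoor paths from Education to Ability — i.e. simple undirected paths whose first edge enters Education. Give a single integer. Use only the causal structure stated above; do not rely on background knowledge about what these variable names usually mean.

A backdoor path from Education to Ability is any simple undirected path whose first edge points into Education (i.e. leaves Education via a parent).
Parents of Education: {ParentIncome, Region}.
Enumerating:
  P1: Education <- Region -> Ability
  P2: Education <- ParentIncome -> Tenure -> Experience <- Ability
  P3: Education <- ParentIncome -> Experience <- Ability
That exhausts the simple backdoor paths. Count: 3.

3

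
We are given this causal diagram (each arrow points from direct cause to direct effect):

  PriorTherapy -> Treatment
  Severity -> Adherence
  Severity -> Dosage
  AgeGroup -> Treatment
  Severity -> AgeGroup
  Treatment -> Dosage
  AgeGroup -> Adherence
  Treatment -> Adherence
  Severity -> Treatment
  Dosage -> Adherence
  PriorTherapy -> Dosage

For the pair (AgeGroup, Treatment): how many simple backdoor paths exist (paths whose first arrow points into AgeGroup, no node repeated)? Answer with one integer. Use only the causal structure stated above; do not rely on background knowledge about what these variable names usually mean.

A backdoor path from AgeGroup to Treatment is any simple undirected path whose first edge points into AgeGroup (i.e. leaves AgeGroup via a parent).
Parents of AgeGroup: {Severity}.
Enumerating:
  P1: AgeGroup <- Severity -> Treatment
  P2: AgeGroup <- Severity -> Dosage <- PriorTherapy -> Treatment
  P3: AgeGroup <- Severity -> Dosage <- Treatment
  P4: AgeGroup <- Severity -> Dosage -> Adherence <- Treatment
  P5: AgeGroup <- Severity -> Adherence <- Treatment
  P6: AgeGroup <- Severity -> Adherence <- Dosage <- PriorTherapy -> Treatment
  P7: AgeGroup <- Severity -> Adherence <- Dosage <- Treatment
That exhausts the simple backdoor paths. Count: 7.

7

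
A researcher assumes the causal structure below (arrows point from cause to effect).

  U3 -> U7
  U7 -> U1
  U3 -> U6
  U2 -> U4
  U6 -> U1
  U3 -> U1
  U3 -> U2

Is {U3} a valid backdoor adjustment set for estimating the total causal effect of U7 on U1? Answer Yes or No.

Yes

Backdoor paths from U7 to U1 (paths whose first edge points into U7):
  P1: U7 <- U3 -> U6 -> U1
  P2: U7 <- U3 -> U1
Condition 1 (no descendant of U7 in the set): holds — descendants of U7 are {U1}; none are in {U3}.
Condition 2 (every backdoor path blocked by {U3}):
  P1: blocked at fork node U3 ∈ conditioning set.
  P2: blocked at fork node U3 ∈ conditioning set.
{U3} satisfies the backdoor criterion.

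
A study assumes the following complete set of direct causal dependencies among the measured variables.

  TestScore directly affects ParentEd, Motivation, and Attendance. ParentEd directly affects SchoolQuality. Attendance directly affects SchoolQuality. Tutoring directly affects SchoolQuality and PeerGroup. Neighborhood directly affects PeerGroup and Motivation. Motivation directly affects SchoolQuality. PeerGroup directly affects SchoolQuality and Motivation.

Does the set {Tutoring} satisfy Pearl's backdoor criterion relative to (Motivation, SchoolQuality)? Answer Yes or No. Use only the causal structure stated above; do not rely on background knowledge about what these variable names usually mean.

No

Backdoor paths from Motivation to SchoolQuality (paths whose first edge points into Motivation):
  P1: Motivation <- TestScore -> Attendance -> SchoolQuality
  P2: Motivation <- TestScore -> ParentEd -> SchoolQuality
  P3: Motivation <- Neighborhood -> PeerGroup <- Tutoring -> SchoolQuality
  P4: Motivation <- Neighborhood -> PeerGroup -> SchoolQuality
  P5: Motivation <- PeerGroup <- Tutoring -> SchoolQuality
  P6: Motivation <- PeerGroup -> SchoolQuality
Condition 1 (no descendant of Motivation in the set): holds — descendants of Motivation are {SchoolQuality}; none are in {Tutoring}.
Condition 2 (every backdoor path blocked by {Tutoring}):
  P1: open — no interior node is in the conditioning set.
  P2: open — no interior node is in the conditioning set.
  P3: blocked at collider PeerGroup (neither it nor any descendant is in the conditioning set).
  P4: open — no interior node is in the conditioning set.
  P5: blocked at fork node Tutoring ∈ conditioning set.
  P6: open — no interior node is in the conditioning set.
{Tutoring} does not satisfy the backdoor criterion.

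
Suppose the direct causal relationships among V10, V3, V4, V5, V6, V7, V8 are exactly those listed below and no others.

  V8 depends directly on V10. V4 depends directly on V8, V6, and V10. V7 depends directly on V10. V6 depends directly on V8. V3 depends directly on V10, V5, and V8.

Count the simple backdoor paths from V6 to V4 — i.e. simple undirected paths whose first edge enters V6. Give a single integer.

3

A backdoor path from V6 to V4 is any simple undirected path whose first edge points into V6 (i.e. leaves V6 via a parent).
Parents of V6: {V8}.
Enumerating:
  P1: V6 <- V8 <- V10 -> V4
  P2: V6 <- V8 -> V4
  P3: V6 <- V8 -> V3 <- V10 -> V4
That exhausts the simple backdoor paths. Count: 3.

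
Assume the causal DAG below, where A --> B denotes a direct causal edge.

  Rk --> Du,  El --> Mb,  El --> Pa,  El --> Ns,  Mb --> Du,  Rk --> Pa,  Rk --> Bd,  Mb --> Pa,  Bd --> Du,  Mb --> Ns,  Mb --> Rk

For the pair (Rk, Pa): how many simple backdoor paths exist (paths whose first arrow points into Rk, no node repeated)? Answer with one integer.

3

A backdoor path from Rk to Pa is any simple undirected path whose first edge points into Rk (i.e. leaves Rk via a parent).
Parents of Rk: {Mb}.
Enumerating:
  P1: Rk <- Mb <- El -> Pa
  P2: Rk <- Mb -> Pa
  P3: Rk <- Mb -> Ns <- El -> Pa
That exhausts the simple backdoor paths. Count: 3.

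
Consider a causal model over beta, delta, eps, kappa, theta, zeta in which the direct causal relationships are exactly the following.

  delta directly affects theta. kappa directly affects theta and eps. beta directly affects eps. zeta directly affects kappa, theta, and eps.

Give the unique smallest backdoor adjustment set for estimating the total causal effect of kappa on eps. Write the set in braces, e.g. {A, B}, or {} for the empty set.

Variables eligible for adjustment (non-descendants of kappa, excluding kappa and eps): {beta, delta, zeta}.
Backdoor paths from kappa to eps:
  P1: kappa <- zeta -> eps
The empty set is not sufficient: P1 (kappa <- zeta -> eps) has no collider blocking it and no conditioned non-collider, so it is open.
Try {zeta}:
  P1: blocked at fork node zeta ∈ conditioning set.
{zeta} contains no descendant of kappa and blocks every backdoor path.
No other singleton works — e.g. {delta} leaves P1 open — so {zeta} is the unique smallest valid adjustment set.

{zeta}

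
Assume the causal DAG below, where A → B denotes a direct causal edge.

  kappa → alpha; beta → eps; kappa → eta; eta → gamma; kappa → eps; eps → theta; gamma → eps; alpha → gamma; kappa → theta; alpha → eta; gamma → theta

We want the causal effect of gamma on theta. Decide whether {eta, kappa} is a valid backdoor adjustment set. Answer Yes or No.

Yes

Backdoor paths from gamma to theta (paths whose first edge points into gamma):
  P1: gamma <- alpha <- kappa -> eps -> theta
  P2: gamma <- alpha <- kappa -> theta
  P3: gamma <- alpha -> eta <- kappa -> eps -> theta
  P4: gamma <- alpha -> eta <- kappa -> theta
  P5: gamma <- eta <- kappa -> eps -> theta
  P6: gamma <- eta <- kappa -> theta
  P7: gamma <- eta <- alpha <- kappa -> eps -> theta
  P8: gamma <- eta <- alpha <- kappa -> theta
Condition 1 (no descendant of gamma in the set): holds — descendants of gamma are {eps, theta}; none are in {eta, kappa}.
Condition 2 (every backdoor path blocked by {eta, kappa}):
  P1: blocked at fork node kappa ∈ conditioning set.
  P2: blocked at fork node kappa ∈ conditioning set.
  P3: blocked at fork node kappa ∈ conditioning set.
  P4: blocked at fork node kappa ∈ conditioning set.
  P5: blocked at chain node eta ∈ conditioning set.
  P6: blocked at chain node eta ∈ conditioning set.
  P7: blocked at chain node eta ∈ conditioning set.
  P8: blocked at chain node eta ∈ conditioning set.
{eta, kappa} satisfies the backdoor criterion.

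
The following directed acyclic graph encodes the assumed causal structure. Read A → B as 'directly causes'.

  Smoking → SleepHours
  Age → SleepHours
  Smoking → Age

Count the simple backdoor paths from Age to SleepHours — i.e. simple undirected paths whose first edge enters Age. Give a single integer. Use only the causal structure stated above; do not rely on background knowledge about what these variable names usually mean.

A backdoor path from Age to SleepHours is any simple undirected path whose first edge points into Age (i.e. leaves Age via a parent).
Parents of Age: {Smoking}.
Enumerating:
  P1: Age <- Smoking -> SleepHours
That exhausts the simple backdoor paths. Count: 1.

1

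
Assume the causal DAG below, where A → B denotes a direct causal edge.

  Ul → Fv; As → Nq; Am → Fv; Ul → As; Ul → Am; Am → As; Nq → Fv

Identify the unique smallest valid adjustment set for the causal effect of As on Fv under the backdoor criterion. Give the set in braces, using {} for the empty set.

Variables eligible for adjustment (non-descendants of As, excluding As and Fv): {Am, Ul}.
Backdoor paths from As to Fv:
  P1: As <- Ul -> Am -> Fv
  P2: As <- Ul -> Fv
  P3: As <- Am <- Ul -> Fv
  P4: As <- Am -> Fv
The empty set is not sufficient: P1 (As <- Ul -> Am -> Fv) has no collider blocking it and no conditioned non-collider, so it is open.
Try {Am, Ul}:
  P1: blocked at fork node Ul ∈ conditioning set.
  P2: blocked at fork node Ul ∈ conditioning set.
  P3: blocked at chain node Am ∈ conditioning set.
  P4: blocked at fork node Am ∈ conditioning set.
{Am, Ul} contains no descendant of As and blocks every backdoor path.
Every element of {Am, Ul} is needed (dropping Am leaves P4 open; dropping Ul leaves P2 open), so no proper subset is valid.
Among all size-2 subsets of the eligible variables, only {Am, Ul} blocks every backdoor path, so it is the unique smallest valid adjustment set.

{Am, Ul}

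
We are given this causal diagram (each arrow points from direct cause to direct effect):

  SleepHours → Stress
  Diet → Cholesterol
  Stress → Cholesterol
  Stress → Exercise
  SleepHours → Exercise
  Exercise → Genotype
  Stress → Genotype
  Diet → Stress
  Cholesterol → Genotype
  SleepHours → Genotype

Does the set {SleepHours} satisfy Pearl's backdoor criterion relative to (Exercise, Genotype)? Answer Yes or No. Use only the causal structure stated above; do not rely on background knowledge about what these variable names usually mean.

Backdoor paths from Exercise to Genotype (paths whose first edge points into Exercise):
  P1: Exercise <- SleepHours -> Stress <- Diet -> Cholesterol -> Genotype
  P2: Exercise <- SleepHours -> Stress -> Cholesterol -> Genotype
  P3: Exercise <- SleepHours -> Stress -> Genotype
  P4: Exercise <- SleepHours -> Genotype
  P5: Exercise <- Stress <- Diet -> Cholesterol -> Genotype
  P6: Exercise <- Stress <- SleepHours -> Genotype
  P7: Exercise <- Stress -> Cholesterol -> Genotype
  P8: Exercise <- Stress -> Genotype
Condition 1 (no descendant of Exercise in the set): holds — descendants of Exercise are {Genotype}; none are in {SleepHours}.
Condition 2 (every backdoor path blocked by {SleepHours}):
  P1: blocked at fork node SleepHours ∈ conditioning set.
  P2: blocked at fork node SleepHours ∈ conditioning set.
  P3: blocked at fork node SleepHours ∈ conditioning set.
  P4: blocked at fork node SleepHours ∈ conditioning set.
  P5: open — no interior node is in the conditioning set.
  P6: blocked at fork node SleepHours ∈ conditioning set.
  P7: open — no interior node is in the conditioning set.
  P8: open — no interior node is in the conditioning set.
{SleepHours} does not satisfy the backdoor criterion.

No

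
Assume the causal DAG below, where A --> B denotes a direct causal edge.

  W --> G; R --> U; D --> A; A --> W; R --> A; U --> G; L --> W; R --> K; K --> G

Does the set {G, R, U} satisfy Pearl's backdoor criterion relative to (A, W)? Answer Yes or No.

Backdoor paths from A to W (paths whose first edge points into A):
  P1: A <- R -> U -> G <- W
  P2: A <- R -> K -> G <- W
Condition 1 (no descendant of A in the set): FAILS — G is a descendant of A.
Condition 2 (every backdoor path blocked by {G, R, U}):
  P1: blocked at fork node R ∈ conditioning set.
  P2: blocked at fork node R ∈ conditioning set.
{G, R, U} does not satisfy the backdoor criterion.

No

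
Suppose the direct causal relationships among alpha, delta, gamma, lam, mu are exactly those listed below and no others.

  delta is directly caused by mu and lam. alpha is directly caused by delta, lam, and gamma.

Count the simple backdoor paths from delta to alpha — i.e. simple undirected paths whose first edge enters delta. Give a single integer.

1

A backdoor path from delta to alpha is any simple undirected path whose first edge points into delta (i.e. leaves delta via a parent).
Parents of delta: {lam, mu}.
Enumerating:
  P1: delta <- lam -> alpha
That exhausts the simple backdoor paths. Count: 1.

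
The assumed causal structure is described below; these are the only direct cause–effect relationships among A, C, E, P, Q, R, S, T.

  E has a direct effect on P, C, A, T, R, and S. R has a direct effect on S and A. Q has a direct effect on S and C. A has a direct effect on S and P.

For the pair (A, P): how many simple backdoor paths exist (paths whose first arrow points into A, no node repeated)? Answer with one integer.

4

A backdoor path from A to P is any simple undirected path whose first edge points into A (i.e. leaves A via a parent).
Parents of A: {E, R}.
Enumerating:
  P1: A <- E -> P
  P2: A <- R <- E -> P
  P3: A <- R -> S <- E -> P
  P4: A <- R -> S <- Q -> C <- E -> P
That exhausts the simple backdoor paths. Count: 4.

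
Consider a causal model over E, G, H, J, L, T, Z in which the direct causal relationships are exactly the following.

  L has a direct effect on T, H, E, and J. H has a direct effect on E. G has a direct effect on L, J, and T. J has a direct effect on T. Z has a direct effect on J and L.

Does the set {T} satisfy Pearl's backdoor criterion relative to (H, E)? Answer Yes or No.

No

Backdoor paths from H to E (paths whose first edge points into H):
  P1: H <- L -> E
Condition 1 (no descendant of H in the set): holds — descendants of H are {E}; none are in {T}.
Condition 2 (every backdoor path blocked by {T}):
  P1: open — no interior node is in the conditioning set.
{T} does not satisfy the backdoor criterion.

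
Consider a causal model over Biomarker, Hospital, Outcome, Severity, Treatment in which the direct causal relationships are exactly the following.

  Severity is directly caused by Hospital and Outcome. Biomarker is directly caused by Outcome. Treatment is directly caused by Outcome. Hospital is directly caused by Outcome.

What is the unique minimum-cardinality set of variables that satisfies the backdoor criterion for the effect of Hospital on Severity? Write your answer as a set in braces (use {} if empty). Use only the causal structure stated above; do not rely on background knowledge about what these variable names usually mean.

Variables eligible for adjustment (non-descendants of Hospital, excluding Hospital and Severity): {Biomarker, Outcome, Treatment}.
Backdoor paths from Hospital to Severity:
  P1: Hospital <- Outcome -> Severity
The empty set is not sufficient: P1 (Hospital <- Outcome -> Severity) has no collider blocking it and no conditioned non-collider, so it is open.
Try {Outcome}:
  P1: blocked at fork node Outcome ∈ conditioning set.
{Outcome} contains no descendant of Hospital and blocks every backdoor path.
No other singleton works — e.g. {Treatment} leaves P1 open — so {Outcome} is the unique smallest valid adjustment set.

{Outcome}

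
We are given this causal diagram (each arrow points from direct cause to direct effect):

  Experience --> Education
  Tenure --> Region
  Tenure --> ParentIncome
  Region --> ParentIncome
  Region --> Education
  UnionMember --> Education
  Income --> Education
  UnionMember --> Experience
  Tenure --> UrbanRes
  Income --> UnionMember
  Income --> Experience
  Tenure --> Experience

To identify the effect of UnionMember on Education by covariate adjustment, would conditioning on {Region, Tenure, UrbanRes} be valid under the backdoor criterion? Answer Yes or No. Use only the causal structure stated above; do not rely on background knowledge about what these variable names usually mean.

Backdoor paths from UnionMember to Education (paths whose first edge points into UnionMember):
  P1: UnionMember <- Income -> Experience <- Tenure -> Region -> Education
  P2: UnionMember <- Income -> Experience <- Tenure -> ParentIncome <- Region -> Education
  P3: UnionMember <- Income -> Experience -> Education
  P4: UnionMember <- Income -> Education
Condition 1 (no descendant of UnionMember in the set): holds — descendants of UnionMember are {Education, Experience}; none are in {Region, Tenure, UrbanRes}.
Condition 2 (every backdoor path blocked by {Region, Tenure, UrbanRes}):
  P1: blocked at collider Experience (neither it nor any descendant is in the conditioning set).
  P2: blocked at collider Experience (neither it nor any descendant is in the conditioning set).
  P3: open — no interior node is in the conditioning set.
  P4: open — no interior node is in the conditioning set.
{Region, Tenure, UrbanRes} does not satisfy the backdoor criterion.

No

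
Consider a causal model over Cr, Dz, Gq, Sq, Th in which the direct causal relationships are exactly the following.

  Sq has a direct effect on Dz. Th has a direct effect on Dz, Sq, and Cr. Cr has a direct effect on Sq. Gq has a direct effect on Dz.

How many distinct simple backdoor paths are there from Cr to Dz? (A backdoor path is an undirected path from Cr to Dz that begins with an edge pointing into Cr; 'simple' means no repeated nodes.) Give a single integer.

2

A backdoor path from Cr to Dz is any simple undirected path whose first edge points into Cr (i.e. leaves Cr via a parent).
Parents of Cr: {Th}.
Enumerating:
  P1: Cr <- Th -> Sq -> Dz
  P2: Cr <- Th -> Dz
That exhausts the simple backdoor paths. Count: 2.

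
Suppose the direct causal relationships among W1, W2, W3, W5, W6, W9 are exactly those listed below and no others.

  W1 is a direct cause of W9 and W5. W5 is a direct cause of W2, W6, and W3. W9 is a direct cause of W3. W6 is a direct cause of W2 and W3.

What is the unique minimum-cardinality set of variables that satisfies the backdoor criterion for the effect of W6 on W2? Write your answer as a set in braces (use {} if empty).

Variables eligible for adjustment (non-descendants of W6, excluding W6 and W2): {W1, W5, W9}.
Backdoor paths from W6 to W2:
  P1: W6 <- W5 -> W2
The empty set is not sufficient: P1 (W6 <- W5 -> W2) has no collider blocking it and no conditioned non-collider, so it is open.
Try {W5}:
  P1: blocked at fork node W5 ∈ conditioning set.
{W5} contains no descendant of W6 and blocks every backdoor path.
No other singleton works — e.g. {W1} leaves P1 open — so {W5} is the unique smallest valid adjustment set.

{W5}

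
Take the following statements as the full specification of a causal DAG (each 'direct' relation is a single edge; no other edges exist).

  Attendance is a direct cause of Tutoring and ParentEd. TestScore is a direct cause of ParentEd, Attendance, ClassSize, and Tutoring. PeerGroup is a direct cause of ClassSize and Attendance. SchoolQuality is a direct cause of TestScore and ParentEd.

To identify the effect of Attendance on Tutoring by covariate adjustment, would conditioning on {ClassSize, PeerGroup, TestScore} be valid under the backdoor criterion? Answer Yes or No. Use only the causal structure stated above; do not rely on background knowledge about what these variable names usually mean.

Yes

Backdoor paths from Attendance to Tutoring (paths whose first edge points into Attendance):
  P1: Attendance <- TestScore -> Tutoring
  P2: Attendance <- PeerGroup -> ClassSize <- TestScore -> Tutoring
Condition 1 (no descendant of Attendance in the set): holds — descendants of Attendance are {ParentEd, Tutoring}; none are in {ClassSize, PeerGroup, TestScore}.
Condition 2 (every backdoor path blocked by {ClassSize, PeerGroup, TestScore}):
  P1: blocked at fork node TestScore ∈ conditioning set.
  P2: blocked at fork node PeerGroup ∈ conditioning set.
{ClassSize, PeerGroup, TestScore} satisfies the backdoor criterion.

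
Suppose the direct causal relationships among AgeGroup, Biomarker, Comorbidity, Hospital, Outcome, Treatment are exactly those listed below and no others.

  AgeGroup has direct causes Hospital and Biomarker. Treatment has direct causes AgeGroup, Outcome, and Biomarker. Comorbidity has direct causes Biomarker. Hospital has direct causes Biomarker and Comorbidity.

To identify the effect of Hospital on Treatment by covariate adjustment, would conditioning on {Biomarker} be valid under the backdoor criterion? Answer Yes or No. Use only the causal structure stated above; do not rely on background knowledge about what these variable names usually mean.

Yes

Backdoor paths from Hospital to Treatment (paths whose first edge points into Hospital):
  P1: Hospital <- Biomarker -> AgeGroup -> Treatment
  P2: Hospital <- Biomarker -> Treatment
  P3: Hospital <- Comorbidity <- Biomarker -> AgeGroup -> Treatment
  P4: Hospital <- Comorbidity <- Biomarker -> Treatment
Condition 1 (no descendant of Hospital in the set): holds — descendants of Hospital are {AgeGroup, Treatment}; none are in {Biomarker}.
Condition 2 (every backdoor path blocked by {Biomarker}):
  P1: blocked at fork node Biomarker ∈ conditioning set.
  P2: blocked at fork node Biomarker ∈ conditioning set.
  P3: blocked at fork node Biomarker ∈ conditioning set.
  P4: blocked at fork node Biomarker ∈ conditioning set.
{Biomarker} satisfies the backdoor criterion.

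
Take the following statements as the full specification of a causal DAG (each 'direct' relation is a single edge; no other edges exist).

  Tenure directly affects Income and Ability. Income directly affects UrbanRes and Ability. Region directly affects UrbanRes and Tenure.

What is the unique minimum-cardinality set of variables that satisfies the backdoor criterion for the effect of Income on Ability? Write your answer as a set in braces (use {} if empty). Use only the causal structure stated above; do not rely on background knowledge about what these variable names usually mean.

Variables eligible for adjustment (non-descendants of Income, excluding Income and Ability): {Region, Tenure}.
Backdoor paths from Income to Ability:
  P1: Income <- Tenure -> Ability
The empty set is not sufficient: P1 (Income <- Tenure -> Ability) has no collider blocking it and no conditioned non-collider, so it is open.
Try {Tenure}:
  P1: blocked at fork node Tenure ∈ conditioning set.
{Tenure} contains no descendant of Income and blocks every backdoor path.
No other singleton works — e.g. {Region} leaves P1 open — so {Tenure} is the unique smallest valid adjustment set.

{Tenure}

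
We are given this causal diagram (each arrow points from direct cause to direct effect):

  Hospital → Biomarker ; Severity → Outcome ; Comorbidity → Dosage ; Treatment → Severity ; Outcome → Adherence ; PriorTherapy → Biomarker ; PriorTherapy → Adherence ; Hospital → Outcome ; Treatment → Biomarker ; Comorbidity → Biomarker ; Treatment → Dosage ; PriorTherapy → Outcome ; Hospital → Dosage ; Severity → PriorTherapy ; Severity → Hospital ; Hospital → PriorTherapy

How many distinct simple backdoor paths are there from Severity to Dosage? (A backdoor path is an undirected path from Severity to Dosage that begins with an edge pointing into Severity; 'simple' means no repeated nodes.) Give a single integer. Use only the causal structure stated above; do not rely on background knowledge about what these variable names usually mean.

6

A backdoor path from Severity to Dosage is any simple undirected path whose first edge points into Severity (i.e. leaves Severity via a parent).
Parents of Severity: {Treatment}.
Enumerating:
  P1: Severity <- Treatment -> Dosage
  P2: Severity <- Treatment -> Biomarker <- Comorbidity -> Dosage
  P3: Severity <- Treatment -> Biomarker <- Hospital -> Dosage
  P4: Severity <- Treatment -> Biomarker <- PriorTherapy <- Hospital -> Dosage
  P5: Severity <- Treatment -> Biomarker <- PriorTherapy -> Outcome <- Hospital -> Dosage
  P6: Severity <- Treatment -> Biomarker <- PriorTherapy -> Adherence <- Outcome <- Hospital -> Dosage
That exhausts the simple backdoor paths. Count: 6.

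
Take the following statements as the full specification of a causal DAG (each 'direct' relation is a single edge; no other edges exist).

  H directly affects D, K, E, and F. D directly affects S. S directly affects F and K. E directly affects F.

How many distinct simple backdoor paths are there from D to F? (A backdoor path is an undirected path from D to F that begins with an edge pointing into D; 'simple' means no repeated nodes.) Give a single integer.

3

A backdoor path from D to F is any simple undirected path whose first edge points into D (i.e. leaves D via a parent).
Parents of D: {H}.
Enumerating:
  P1: D <- H -> E -> F
  P2: D <- H -> K <- S -> F
  P3: D <- H -> F
That exhausts the simple backdoor paths. Count: 3.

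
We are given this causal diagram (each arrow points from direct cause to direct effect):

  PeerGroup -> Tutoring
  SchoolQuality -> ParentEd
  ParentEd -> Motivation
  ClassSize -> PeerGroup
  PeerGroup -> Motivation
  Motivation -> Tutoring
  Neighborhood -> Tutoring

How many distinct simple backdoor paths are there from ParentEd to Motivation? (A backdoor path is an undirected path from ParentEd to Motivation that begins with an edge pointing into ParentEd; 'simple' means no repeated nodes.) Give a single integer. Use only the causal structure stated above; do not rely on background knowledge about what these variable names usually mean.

A backdoor path from ParentEd to Motivation is any simple undirected path whose first edge points into ParentEd (i.e. leaves ParentEd via a parent).
Parents of ParentEd: {SchoolQuality}.
No simple path from any parent of ParentEd reaches Motivation without revisiting ParentEd, so there are no backdoor paths.

0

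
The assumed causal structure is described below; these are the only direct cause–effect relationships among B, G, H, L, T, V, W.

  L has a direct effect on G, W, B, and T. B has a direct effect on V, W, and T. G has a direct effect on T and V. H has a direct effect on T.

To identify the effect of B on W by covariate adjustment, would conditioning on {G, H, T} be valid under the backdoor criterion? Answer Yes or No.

Backdoor paths from B to W (paths whose first edge points into B):
  P1: B <- L -> W
Condition 1 (no descendant of B in the set): FAILS — T is a descendant of B.
Condition 2 (every backdoor path blocked by {G, H, T}):
  P1: open — no interior node is in the conditioning set.
{G, H, T} does not satisfy the backdoor criterion.

No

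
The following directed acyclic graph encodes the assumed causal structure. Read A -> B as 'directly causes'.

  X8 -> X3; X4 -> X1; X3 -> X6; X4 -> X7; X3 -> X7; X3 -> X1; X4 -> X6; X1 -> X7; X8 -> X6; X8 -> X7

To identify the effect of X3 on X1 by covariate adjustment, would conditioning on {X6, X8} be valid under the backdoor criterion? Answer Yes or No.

Backdoor paths from X3 to X1 (paths whose first edge points into X3):
  P1: X3 <- X8 -> X6 <- X4 -> X1
  P2: X3 <- X8 -> X6 <- X4 -> X7 <- X1
  P3: X3 <- X8 -> X7 <- X4 -> X1
  P4: X3 <- X8 -> X7 <- X1
Condition 1 (no descendant of X3 in the set): FAILS — X6 is a descendant of X3.
Condition 2 (every backdoor path blocked by {X6, X8}):
  P1: blocked at fork node X8 ∈ conditioning set.
  P2: blocked at fork node X8 ∈ conditioning set.
  P3: blocked at fork node X8 ∈ conditioning set.
  P4: blocked at fork node X8 ∈ conditioning set.
{X6, X8} does not satisfy the backdoor criterion.

No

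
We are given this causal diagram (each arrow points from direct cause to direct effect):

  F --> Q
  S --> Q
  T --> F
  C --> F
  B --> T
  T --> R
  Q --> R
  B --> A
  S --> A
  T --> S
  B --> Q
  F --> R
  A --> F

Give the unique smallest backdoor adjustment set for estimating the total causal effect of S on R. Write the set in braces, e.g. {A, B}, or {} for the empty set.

{T}

Variables eligible for adjustment (non-descendants of S, excluding S and R): {B, C, T}.
Backdoor paths from S to R:
  P1: S <- T <- B -> A -> F -> Q -> R
  P2: S <- T <- B -> A -> F -> R
  P3: S <- T <- B -> Q <- F -> R
  P4: S <- T <- B -> Q -> R
  P5: S <- T -> F <- A <- B -> Q -> R
  P6: S <- T -> F -> Q -> R
  P7: S <- T -> F -> R
  P8: S <- T -> R
The empty set is not sufficient: P1 (S <- T <- B -> A -> F -> Q -> R) has no collider blocking it and no conditioned non-collider, so it is open.
Try {T}:
  P1: blocked at chain node T ∈ conditioning set.
  P2: blocked at chain node T ∈ conditioning set.
  P3: blocked at chain node T ∈ conditioning set.
  P4: blocked at chain node T ∈ conditioning set.
  P5: blocked at fork node T ∈ conditioning set.
  P6: blocked at fork node T ∈ conditioning set.
  P7: blocked at fork node T ∈ conditioning set.
  P8: blocked at fork node T ∈ conditioning set.
{T} contains no descendant of S and blocks every backdoor path.
No other singleton works — e.g. {B} leaves P6 open — so {T} is the unique smallest valid adjustment set.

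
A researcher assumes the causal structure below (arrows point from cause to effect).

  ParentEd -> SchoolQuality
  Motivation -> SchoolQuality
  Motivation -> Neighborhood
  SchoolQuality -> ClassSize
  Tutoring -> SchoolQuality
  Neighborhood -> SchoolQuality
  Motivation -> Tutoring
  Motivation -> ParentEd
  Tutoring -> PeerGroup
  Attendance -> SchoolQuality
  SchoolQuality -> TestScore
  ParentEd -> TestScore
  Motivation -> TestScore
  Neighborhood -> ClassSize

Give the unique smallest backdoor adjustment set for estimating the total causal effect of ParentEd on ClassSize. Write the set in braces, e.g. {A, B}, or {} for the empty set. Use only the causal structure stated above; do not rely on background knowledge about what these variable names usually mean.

{Motivation}

Variables eligible for adjustment (non-descendants of ParentEd, excluding ParentEd and ClassSize): {Attendance, Motivation, Neighborhood, PeerGroup, Tutoring}.
Backdoor paths from ParentEd to ClassSize:
  P1: ParentEd <- Motivation -> Tutoring -> SchoolQuality <- Neighborhood -> ClassSize
  P2: ParentEd <- Motivation -> Tutoring -> SchoolQuality -> ClassSize
  P3: ParentEd <- Motivation -> Neighborhood -> SchoolQuality -> ClassSize
  P4: ParentEd <- Motivation -> Neighborhood -> ClassSize
  P5: ParentEd <- Motivation -> SchoolQuality <- Neighborhood -> ClassSize
  P6: ParentEd <- Motivation -> SchoolQuality -> ClassSize
  P7: ParentEd <- Motivation -> TestScore <- SchoolQuality <- Neighborhood -> ClassSize
  P8: ParentEd <- Motivation -> TestScore <- SchoolQuality -> ClassSize
The empty set is not sufficient: P2 (ParentEd <- Motivation -> Tutoring -> SchoolQuality -> ClassSize) has no collider blocking it and no conditioned non-collider, so it is open.
Try {Motivation}:
  P1: blocked at fork node Motivation ∈ conditioning set.
  P2: blocked at fork node Motivation ∈ conditioning set.
  P3: blocked at fork node Motivation ∈ conditioning set.
  P4: blocked at fork node Motivation ∈ conditioning set.
  P5: blocked at fork node Motivation ∈ conditioning set.
  P6: blocked at fork node Motivation ∈ conditioning set.
  P7: blocked at fork node Motivation ∈ conditioning set.
  P8: blocked at fork node Motivation ∈ conditioning set.
{Motivation} contains no descendant of ParentEd and blocks every backdoor path.
No other singleton works — e.g. {Tutoring} leaves P3 open — so {Motivation} is the unique smallest valid adjustment set.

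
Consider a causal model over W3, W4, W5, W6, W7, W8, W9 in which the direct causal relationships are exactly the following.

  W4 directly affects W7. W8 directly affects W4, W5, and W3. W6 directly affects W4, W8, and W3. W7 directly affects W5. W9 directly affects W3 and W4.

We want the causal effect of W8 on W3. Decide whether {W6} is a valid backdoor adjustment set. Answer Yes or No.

Yes

Backdoor paths from W8 to W3 (paths whose first edge points into W8):
  P1: W8 <- W6 -> W3
  P2: W8 <- W6 -> W4 <- W9 -> W3
Condition 1 (no descendant of W8 in the set): holds — descendants of W8 are {W3, W4, W5, W7}; none are in {W6}.
Condition 2 (every backdoor path blocked by {W6}):
  P1: blocked at fork node W6 ∈ conditioning set.
  P2: blocked at fork node W6 ∈ conditioning set.
{W6} satisfies the backdoor criterion.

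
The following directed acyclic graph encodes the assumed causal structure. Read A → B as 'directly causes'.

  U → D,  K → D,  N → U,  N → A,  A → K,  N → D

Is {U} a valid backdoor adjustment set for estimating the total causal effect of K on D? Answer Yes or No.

Backdoor paths from K to D (paths whose first edge points into K):
  P1: K <- A <- N -> U -> D
  P2: K <- A <- N -> D
Condition 1 (no descendant of K in the set): holds — descendants of K are {D}; none are in {U}.
Condition 2 (every backdoor path blocked by {U}):
  P1: blocked at chain node U ∈ conditioning set.
  P2: open — no interior node is in the conditioning set.
{U} does not satisfy the backdoor criterion.

No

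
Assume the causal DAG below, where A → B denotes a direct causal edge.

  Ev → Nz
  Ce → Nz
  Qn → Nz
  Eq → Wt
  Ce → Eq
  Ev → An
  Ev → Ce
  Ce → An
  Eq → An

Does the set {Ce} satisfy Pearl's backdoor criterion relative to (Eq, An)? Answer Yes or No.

Yes

Backdoor paths from Eq to An (paths whose first edge points into Eq):
  P1: Eq <- Ce <- Ev -> An
  P2: Eq <- Ce -> Nz <- Ev -> An
  P3: Eq <- Ce -> An
Condition 1 (no descendant of Eq in the set): holds — descendants of Eq are {An, Wt}; none are in {Ce}.
Condition 2 (every backdoor path blocked by {Ce}):
  P1: blocked at chain node Ce ∈ conditioning set.
  P2: blocked at fork node Ce ∈ conditioning set.
  P3: blocked at fork node Ce ∈ conditioning set.
{Ce} satisfies the backdoor criterion.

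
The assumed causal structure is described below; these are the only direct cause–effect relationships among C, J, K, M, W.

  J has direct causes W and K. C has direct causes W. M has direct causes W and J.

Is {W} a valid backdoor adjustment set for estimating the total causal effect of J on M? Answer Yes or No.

Yes

Backdoor paths from J to M (paths whose first edge points into J):
  P1: J <- W -> M
Condition 1 (no descendant of J in the set): holds — descendants of J are {M}; none are in {W}.
Condition 2 (every backdoor path blocked by {W}):
  P1: blocked at fork node W ∈ conditioning set.
{W} satisfies the backdoor criterion.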